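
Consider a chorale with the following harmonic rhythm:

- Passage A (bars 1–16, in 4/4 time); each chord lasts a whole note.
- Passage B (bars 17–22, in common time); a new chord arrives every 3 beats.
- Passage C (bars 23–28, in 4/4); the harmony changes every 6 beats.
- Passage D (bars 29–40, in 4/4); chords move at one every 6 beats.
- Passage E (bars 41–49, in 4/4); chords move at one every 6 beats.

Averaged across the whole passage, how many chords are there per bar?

6/7 chords per bar

A: 16 bars of 4 beats is 64 beats; at 4 beats each that's 16 chords.
B: 6 bars of 4 beats is 24 beats; at 3 beats each that's 8 chords.
C: 6 bars of 4 beats is 24 beats; at 6 beats each that's 4 chords.
D: 12 bars of 4 beats is 48 beats; at 6 beats each that's 8 chords.
E: 9 bars of 4 beats is 36 beats; at 6 beats each that's 6 chords.
Overall: 42 chords over 49 bars → 42/49 = 6/7 chords per bar.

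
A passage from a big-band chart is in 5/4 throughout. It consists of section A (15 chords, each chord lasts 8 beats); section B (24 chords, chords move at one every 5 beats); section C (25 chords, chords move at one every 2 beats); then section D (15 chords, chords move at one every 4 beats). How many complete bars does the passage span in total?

70 bars

A: 15 × 8 = 120 beats = 24 bars.
B: 24 × 5 = 120 beats = 24 bars.
C: 25 × 2 = 50 beats = 10 bars.
D: 15 × 4 = 60 beats = 12 bars.
Total: 24 + 24 + 10 + 12 = 70 bars.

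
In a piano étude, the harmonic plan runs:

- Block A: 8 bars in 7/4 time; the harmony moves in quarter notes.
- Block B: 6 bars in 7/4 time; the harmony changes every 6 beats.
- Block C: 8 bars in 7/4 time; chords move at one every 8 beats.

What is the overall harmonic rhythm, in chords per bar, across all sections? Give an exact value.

35/11 chords per bar

A: 8 bars of 7 beats is 56 beats; at 1 beat each that's 56 chords.
B: 6 bars of 7 beats is 42 beats; at 6 beats each that's 7 chords.
C: 8 bars of 7 beats is 56 beats; at 8 beats each that's 7 chords.
Overall: 70 chords over 22 bars → 70/22 = 35/11 chords per bar.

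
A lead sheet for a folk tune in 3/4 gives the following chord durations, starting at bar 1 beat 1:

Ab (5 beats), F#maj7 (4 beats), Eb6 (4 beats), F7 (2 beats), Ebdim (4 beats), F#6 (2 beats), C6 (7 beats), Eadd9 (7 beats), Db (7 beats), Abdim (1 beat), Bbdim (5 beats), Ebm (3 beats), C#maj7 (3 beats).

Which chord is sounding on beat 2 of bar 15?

Bbdim

Beat 2 of bar 15 is beat (15−1)×3 + 2 = 44 overall.
Running totals: Ab ends at 5, F#maj7 ends at 9, Eb6 ends at 13, F7 ends at 15, Ebdim ends at 19, F#6 ends at 21, C6 ends at 28, Eadd9 ends at 35, Db ends at 42, Abdim ends at 43, Bbdim ends at 48.
Beat 44 falls within Bbdim.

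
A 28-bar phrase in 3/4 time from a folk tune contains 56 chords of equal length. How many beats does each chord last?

28 bars × 3 beats/bar = 84 beats total.
84 beats ÷ 56 chords = 1.5 beats per chord.
(That is a dotted quarter note.)

1.5 beats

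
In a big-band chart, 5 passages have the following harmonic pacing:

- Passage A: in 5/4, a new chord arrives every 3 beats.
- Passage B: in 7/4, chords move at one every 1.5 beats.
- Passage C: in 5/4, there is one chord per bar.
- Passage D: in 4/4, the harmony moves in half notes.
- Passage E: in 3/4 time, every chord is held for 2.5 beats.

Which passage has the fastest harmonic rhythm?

A: 5/3 = 5/3 chords/bar.
B: 7/1.5 = 14/3 chords/bar.
C: 5/5 = 1 chord/bar.
D: 4/2 = 2 chords/bar.
E: 3/2.5 = 1.2 chords/bar.
Fastest is B at 14/3 chords/bar.

Passage B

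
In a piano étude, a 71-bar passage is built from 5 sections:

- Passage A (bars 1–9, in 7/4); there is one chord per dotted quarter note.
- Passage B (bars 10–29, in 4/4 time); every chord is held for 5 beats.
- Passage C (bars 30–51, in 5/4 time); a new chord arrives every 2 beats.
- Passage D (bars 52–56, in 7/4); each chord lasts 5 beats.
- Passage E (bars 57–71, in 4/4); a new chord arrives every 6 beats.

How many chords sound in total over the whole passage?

A: 9 bars × 7 beats = 63 beats; 1.5 beats/chord → 42 chords.
B: 20 bars × 4 beats = 80 beats; 5 beats/chord → 16 chords.
C: 22 bars × 5 beats = 110 beats; 2 beats/chord → 55 chords.
D: 5 bars × 7 beats = 35 beats; 5 beats/chord → 7 chords.
E: 15 bars × 4 beats = 60 beats; 6 beats/chord → 10 chords.
Total: 42 + 16 + 55 + 7 + 10 = 130.

130 chords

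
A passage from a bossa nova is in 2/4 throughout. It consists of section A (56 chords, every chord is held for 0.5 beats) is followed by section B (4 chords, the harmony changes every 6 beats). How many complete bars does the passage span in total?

26 bars

A: 56 × 0.5 = 28 beats = 14 bars.
B: 4 × 6 = 24 beats = 12 bars.
Total: 14 + 12 = 26 bars.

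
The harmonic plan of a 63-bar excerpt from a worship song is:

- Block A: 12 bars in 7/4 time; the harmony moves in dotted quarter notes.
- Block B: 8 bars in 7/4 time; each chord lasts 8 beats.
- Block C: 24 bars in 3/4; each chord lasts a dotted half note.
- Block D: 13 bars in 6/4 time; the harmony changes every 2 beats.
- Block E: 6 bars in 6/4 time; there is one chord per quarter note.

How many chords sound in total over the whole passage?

162 chords

A has 84 beats and chords last 1.5 each, so 56 chords.
B has 56 beats and chords last 8 each, so 7 chords.
C has 72 beats and chords last 3 each, so 24 chords.
D has 78 beats and chords last 2 each, so 39 chords.
E has 36 beats and chords last 1 each, so 36 chords.
Total: 56 + 7 + 24 + 39 + 36 = 162.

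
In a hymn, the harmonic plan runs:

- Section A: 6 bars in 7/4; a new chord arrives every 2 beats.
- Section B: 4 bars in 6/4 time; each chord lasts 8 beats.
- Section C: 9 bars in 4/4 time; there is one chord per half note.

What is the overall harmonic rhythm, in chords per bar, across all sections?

A: 6 bars of 7 beats is 42 beats; at 2 beats each that's 21 chords.
B: 4 bars of 6 beats is 24 beats; at 8 beats each that's 3 chords.
C: 9 bars of 4 beats is 36 beats; at 2 beats each that's 18 chords.
Overall: 42 chords over 19 bars → 42/19 = 42/19 chords per bar.

42/19 chords per bar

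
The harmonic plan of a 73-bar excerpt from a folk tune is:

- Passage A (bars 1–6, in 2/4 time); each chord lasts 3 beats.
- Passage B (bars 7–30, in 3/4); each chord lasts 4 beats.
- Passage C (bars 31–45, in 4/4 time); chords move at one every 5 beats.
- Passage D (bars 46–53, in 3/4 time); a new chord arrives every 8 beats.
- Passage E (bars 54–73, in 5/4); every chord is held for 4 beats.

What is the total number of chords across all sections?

A: 6·2 = 12 beats, 12/3 = 4 chords.
B: 24·3 = 72 beats, 72/4 = 18 chords.
C: 15·4 = 60 beats, 60/5 = 12 chords.
D: 8·3 = 24 beats, 24/8 = 3 chords.
E: 20·5 = 100 beats, 100/4 = 25 chords.
Total: 4 + 18 + 12 + 3 + 25 = 62.

62 chords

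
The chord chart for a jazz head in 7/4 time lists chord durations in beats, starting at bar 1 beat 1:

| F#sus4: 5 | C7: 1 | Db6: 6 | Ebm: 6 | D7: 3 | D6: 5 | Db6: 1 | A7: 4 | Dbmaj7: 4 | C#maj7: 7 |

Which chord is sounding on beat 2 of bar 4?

Beat 2 of bar 4 is beat (4−1)×7 + 2 = 23 overall.
Running totals: F#sus4 ends at 5, C7 ends at 6, Db6 ends at 12, Ebm ends at 18, D7 ends at 21, D6 ends at 26.
Beat 23 falls within D6.

D6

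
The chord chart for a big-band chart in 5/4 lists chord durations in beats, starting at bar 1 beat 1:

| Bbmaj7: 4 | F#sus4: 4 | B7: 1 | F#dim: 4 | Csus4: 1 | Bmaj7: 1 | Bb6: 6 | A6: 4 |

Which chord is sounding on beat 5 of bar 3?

Bmaj7

Beat 5 of bar 3 is beat (3−1)×5 + 5 = 15 overall.
Running totals: Bbmaj7 ends at 4, F#sus4 ends at 8, B7 ends at 9, F#dim ends at 13, Csus4 ends at 14, Bmaj7 ends at 15.
Beat 15 falls within Bmaj7.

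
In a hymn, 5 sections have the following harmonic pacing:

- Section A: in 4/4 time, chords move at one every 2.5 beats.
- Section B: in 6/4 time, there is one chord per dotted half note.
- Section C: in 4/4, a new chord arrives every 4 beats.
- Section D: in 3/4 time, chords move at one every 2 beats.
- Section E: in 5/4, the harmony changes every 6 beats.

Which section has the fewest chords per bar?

A: 4/2.5 = 1.6 chords/bar.
B: 6/3 = 2 chords/bar.
C: 4/4 = 1 chord/bar.
D: 3/2 = 1.5 chords/bar.
E: 5/6 = 5/6 chords/bar.
Slowest is E at 5/6 chords/bar.

Section E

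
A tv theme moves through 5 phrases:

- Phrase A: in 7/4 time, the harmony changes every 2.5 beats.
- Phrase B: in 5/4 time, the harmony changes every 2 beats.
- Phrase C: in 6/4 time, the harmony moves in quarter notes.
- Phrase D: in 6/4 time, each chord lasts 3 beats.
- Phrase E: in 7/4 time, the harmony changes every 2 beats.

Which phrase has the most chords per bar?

Phrase C

A: each chord is 2.5 beats in 7/4, so 2.8 per bar.
B: each chord is 2 beats in 5/4, so 2.5 per bar.
C: each chord is 1 beat in 6/4, so 6 per bar.
D: each chord is 3 beats in 6/4, so 2 per bar.
E: each chord is 2 beats in 7/4, so 3.5 per bar.
Fastest is C at 6 chords/bar.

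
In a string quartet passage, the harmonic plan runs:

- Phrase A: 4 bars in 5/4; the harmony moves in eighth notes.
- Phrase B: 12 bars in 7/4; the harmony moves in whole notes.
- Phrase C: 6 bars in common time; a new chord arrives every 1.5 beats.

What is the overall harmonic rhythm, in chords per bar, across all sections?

3.5 chords per bar

A: 4 bars of 5 beats is 20 beats; at 0.5 beats each that's 40 chords.
B: 12 bars of 7 beats is 84 beats; at 4 beats each that's 21 chords.
C: 6 bars of 4 beats is 24 beats; at 1.5 beats each that's 16 chords.
Overall: 77 chords over 22 bars → 77/22 = 3.5 chords per bar.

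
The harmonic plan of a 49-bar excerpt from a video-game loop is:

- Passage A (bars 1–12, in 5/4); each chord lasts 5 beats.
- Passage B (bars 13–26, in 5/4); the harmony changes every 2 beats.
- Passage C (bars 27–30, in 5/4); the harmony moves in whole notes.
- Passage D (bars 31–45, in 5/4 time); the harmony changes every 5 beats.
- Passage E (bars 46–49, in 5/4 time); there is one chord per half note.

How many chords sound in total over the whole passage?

77 chords

A: 12 bars × 5 beats = 60 beats; 5 beats/chord → 12 chords.
B: 14 bars × 5 beats = 70 beats; 2 beats/chord → 35 chords.
C: 4 bars × 5 beats = 20 beats; 4 beats/chord → 5 chords.
D: 15 bars × 5 beats = 75 beats; 5 beats/chord → 15 chords.
E: 4 bars × 5 beats = 20 beats; 2 beats/chord → 10 chords.
Total: 12 + 35 + 5 + 15 + 10 = 77.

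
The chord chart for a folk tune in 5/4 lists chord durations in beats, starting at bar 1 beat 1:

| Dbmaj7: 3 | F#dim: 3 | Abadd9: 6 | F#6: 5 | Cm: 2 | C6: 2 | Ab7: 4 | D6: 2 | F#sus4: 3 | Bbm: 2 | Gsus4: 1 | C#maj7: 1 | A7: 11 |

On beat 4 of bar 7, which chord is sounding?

Beat 4 of bar 7 is beat (7−1)×5 + 4 = 34 overall.
Running totals: Dbmaj7 ends at 3, F#dim ends at 6, Abadd9 ends at 12, F#6 ends at 17, Cm ends at 19, C6 ends at 21, Ab7 ends at 25, D6 ends at 27, F#sus4 ends at 30, Bbm ends at 32, Gsus4 ends at 33, C#maj7 ends at 34.
Beat 34 falls within C#maj7.

C#maj7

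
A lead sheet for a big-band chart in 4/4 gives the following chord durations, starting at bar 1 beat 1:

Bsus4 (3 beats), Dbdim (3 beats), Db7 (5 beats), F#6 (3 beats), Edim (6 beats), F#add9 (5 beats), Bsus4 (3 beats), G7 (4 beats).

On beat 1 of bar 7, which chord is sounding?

F#add9

Beat 1 of bar 7 is beat (7−1)×4 + 1 = 25 overall.
Running totals: Bsus4 ends at 3, Dbdim ends at 6, Db7 ends at 11, F#6 ends at 14, Edim ends at 20, F#add9 ends at 25.
Beat 25 falls within F#add9.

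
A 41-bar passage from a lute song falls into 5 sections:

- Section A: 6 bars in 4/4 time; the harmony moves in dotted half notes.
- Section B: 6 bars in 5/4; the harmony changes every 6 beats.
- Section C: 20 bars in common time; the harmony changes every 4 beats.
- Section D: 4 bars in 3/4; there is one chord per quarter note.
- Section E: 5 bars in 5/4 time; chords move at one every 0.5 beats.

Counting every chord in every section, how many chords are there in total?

95 chords

A: 6 bars × 4 beats = 24 beats; 3 beats/chord → 8 chords.
B: 6 bars × 5 beats = 30 beats; 6 beats/chord → 5 chords.
C: 20 bars × 4 beats = 80 beats; 4 beats/chord → 20 chords.
D: 4 bars × 3 beats = 12 beats; 1 beat/chord → 12 chords.
E: 5 bars × 5 beats = 25 beats; 0.5 beats/chord → 50 chords.
Total: 8 + 5 + 20 + 12 + 50 = 95.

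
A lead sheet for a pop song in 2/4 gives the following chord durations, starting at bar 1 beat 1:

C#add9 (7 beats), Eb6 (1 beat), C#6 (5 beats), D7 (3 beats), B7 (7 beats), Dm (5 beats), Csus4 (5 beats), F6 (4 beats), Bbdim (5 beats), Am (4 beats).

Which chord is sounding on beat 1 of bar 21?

Bbdim

Beat 1 of bar 21 is beat (21−1)×2 + 1 = 41 overall.
Running totals: C#add9 ends at 7, Eb6 ends at 8, C#6 ends at 13, D7 ends at 16, B7 ends at 23, Dm ends at 28, Csus4 ends at 33, F6 ends at 37, Bbdim ends at 42.
Beat 41 falls within Bbdim.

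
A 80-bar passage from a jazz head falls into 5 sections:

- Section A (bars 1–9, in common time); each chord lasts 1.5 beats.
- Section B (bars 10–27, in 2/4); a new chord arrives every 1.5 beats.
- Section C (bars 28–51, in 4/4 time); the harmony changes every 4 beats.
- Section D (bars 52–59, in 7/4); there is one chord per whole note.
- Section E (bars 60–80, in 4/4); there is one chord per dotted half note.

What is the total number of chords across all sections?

A: 9·4 = 36 beats, 36/1.5 = 24 chords.
B: 18·2 = 36 beats, 36/1.5 = 24 chords.
C: 24·4 = 96 beats, 96/4 = 24 chords.
D: 8·7 = 56 beats, 56/4 = 14 chords.
E: 21·4 = 84 beats, 84/3 = 28 chords.
Total: 24 + 24 + 24 + 14 + 28 = 114.

114 chords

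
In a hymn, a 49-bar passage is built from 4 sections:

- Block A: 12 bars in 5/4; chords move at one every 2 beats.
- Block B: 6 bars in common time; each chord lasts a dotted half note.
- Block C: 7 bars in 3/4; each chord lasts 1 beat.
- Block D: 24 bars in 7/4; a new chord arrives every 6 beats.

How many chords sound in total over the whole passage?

87 chords

A has 60 beats and chords last 2 each, so 30 chords.
B has 24 beats and chords last 3 each, so 8 chords.
C has 21 beats and chords last 1 each, so 21 chords.
D has 168 beats and chords last 6 each, so 28 chords.
Total: 30 + 8 + 21 + 28 = 87.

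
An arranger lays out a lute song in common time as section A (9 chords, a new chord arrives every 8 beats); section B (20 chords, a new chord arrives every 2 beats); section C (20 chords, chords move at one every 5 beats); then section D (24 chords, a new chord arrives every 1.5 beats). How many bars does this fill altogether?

A: 9 × 8 = 72 beats = 18 bars.
B: 20 × 2 = 40 beats = 10 bars.
C: 20 × 5 = 100 beats = 25 bars.
D: 24 × 1.5 = 36 beats = 9 bars.
Total: 18 + 10 + 25 + 9 = 62 bars.

62 bars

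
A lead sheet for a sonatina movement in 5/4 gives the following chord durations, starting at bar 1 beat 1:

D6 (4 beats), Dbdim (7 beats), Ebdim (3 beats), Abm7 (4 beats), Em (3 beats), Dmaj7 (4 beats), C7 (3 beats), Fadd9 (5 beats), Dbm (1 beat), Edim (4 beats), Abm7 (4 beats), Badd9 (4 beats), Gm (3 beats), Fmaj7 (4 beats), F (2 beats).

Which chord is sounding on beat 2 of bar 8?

Edim

Beat 2 of bar 8 is beat (8−1)×5 + 2 = 37 overall.
Running totals: D6 ends at 4, Dbdim ends at 11, Ebdim ends at 14, Abm7 ends at 18, Em ends at 21, Dmaj7 ends at 25, C7 ends at 28, Fadd9 ends at 33, Dbm ends at 34, Edim ends at 38.
Beat 37 falls within Edim.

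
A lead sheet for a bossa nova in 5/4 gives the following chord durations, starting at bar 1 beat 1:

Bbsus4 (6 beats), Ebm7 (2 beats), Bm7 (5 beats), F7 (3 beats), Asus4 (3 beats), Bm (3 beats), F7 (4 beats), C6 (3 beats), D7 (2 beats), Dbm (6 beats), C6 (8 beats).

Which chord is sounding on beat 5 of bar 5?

Beat 5 of bar 5 is beat (5−1)×5 + 5 = 25 overall.
Running totals: Bbsus4 ends at 6, Ebm7 ends at 8, Bm7 ends at 13, F7 ends at 16, Asus4 ends at 19, Bm ends at 22, F7 ends at 26.
Beat 25 falls within F7.

F7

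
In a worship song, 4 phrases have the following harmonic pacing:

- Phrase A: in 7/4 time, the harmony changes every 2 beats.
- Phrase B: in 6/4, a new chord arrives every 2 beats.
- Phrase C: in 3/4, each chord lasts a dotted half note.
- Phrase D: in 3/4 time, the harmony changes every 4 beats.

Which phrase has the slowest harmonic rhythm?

Phrase D

A: 7 beats/bar ÷ 2 beats/chord = 3.5 chords/bar.
B: 6 beats/bar ÷ 2 beats/chord = 3 chords/bar.
C: 3 beats/bar ÷ 3 beats/chord = 1 chord/bar.
D: 3 beats/bar ÷ 4 beats/chord = 0.75 chords/bar.
Slowest is D at 0.75 chords/bar.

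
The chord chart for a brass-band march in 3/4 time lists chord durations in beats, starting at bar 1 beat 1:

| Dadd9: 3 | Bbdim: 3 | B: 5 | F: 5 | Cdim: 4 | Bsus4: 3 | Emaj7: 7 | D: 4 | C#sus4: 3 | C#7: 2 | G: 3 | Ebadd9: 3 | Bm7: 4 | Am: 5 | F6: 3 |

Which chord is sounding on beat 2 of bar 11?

D

Beat 2 of bar 11 is beat (11−1)×3 + 2 = 32 overall.
Running totals: Dadd9 ends at 3, Bbdim ends at 6, B ends at 11, F ends at 16, Cdim ends at 20, Bsus4 ends at 23, Emaj7 ends at 30, D ends at 34.
Beat 32 falls within D.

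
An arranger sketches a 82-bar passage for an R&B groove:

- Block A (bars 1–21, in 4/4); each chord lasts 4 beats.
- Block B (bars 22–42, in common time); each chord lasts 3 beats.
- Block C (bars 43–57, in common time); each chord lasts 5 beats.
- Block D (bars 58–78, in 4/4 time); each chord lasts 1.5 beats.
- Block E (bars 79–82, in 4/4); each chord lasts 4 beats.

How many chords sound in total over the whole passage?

A: 21 bars × 4 beats = 84 beats; 4 beats/chord → 21 chords.
B: 21 bars × 4 beats = 84 beats; 3 beats/chord → 28 chords.
C: 15 bars × 4 beats = 60 beats; 5 beats/chord → 12 chords.
D: 21 bars × 4 beats = 84 beats; 1.5 beats/chord → 56 chords.
E: 4 bars × 4 beats = 16 beats; 4 beats/chord → 4 chords.
Total: 21 + 28 + 12 + 56 + 4 = 121.

121 chords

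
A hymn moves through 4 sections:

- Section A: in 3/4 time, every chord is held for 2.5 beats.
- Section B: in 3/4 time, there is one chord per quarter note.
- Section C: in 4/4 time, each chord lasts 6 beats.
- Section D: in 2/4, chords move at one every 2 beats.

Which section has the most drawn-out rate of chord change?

A: 3/2.5 = 1.2 chords/bar.
B: 3/1 = 3 chords/bar.
C: 4/6 = 2/3 chords/bar.
D: 2/2 = 1 chord/bar.
Slowest is C at 2/3 chords/bar.

Section C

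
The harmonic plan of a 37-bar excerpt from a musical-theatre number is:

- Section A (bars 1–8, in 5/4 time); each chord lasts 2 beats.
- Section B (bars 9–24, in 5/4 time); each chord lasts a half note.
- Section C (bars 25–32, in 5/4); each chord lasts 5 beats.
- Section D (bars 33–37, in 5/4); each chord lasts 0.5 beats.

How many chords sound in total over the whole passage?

A: 8 bars × 5 beats = 40 beats; 2 beats/chord → 20 chords.
B: 16 bars × 5 beats = 80 beats; 2 beats/chord → 40 chords.
C: 8 bars × 5 beats = 40 beats; 5 beats/chord → 8 chords.
D: 5 bars × 5 beats = 25 beats; 0.5 beats/chord → 50 chords.
Total: 20 + 40 + 8 + 50 = 118.

118 chords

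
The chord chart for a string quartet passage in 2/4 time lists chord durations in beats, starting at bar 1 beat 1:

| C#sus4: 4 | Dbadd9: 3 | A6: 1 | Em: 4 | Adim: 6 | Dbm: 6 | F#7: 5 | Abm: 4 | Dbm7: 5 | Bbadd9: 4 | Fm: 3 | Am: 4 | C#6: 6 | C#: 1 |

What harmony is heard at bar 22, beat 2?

Fm

Beat 2 of bar 22 is beat (22−1)×2 + 2 = 44 overall.
Running totals: C#sus4 ends at 4, Dbadd9 ends at 7, A6 ends at 8, Em ends at 12, Adim ends at 18, Dbm ends at 24, F#7 ends at 29, Abm ends at 33, Dbm7 ends at 38, Bbadd9 ends at 42, Fm ends at 45.
Beat 44 falls within Fm.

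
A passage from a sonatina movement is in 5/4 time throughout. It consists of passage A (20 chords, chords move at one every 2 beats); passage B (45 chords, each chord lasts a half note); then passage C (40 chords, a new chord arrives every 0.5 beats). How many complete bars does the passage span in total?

30 bars

A: 20 × 2 = 40 beats = 8 bars.
B: 45 × 2 = 90 beats = 18 bars.
C: 40 × 0.5 = 20 beats = 4 bars.
Total: 8 + 18 + 4 = 30 bars.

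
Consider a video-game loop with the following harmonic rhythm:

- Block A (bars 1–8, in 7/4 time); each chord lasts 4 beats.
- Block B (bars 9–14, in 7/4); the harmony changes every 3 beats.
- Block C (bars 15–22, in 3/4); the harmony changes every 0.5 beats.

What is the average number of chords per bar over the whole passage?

38/11 chords per bar

A: 8 bars of 7 beats is 56 beats; at 4 beats each that's 14 chords.
B: 6 bars of 7 beats is 42 beats; at 3 beats each that's 14 chords.
C: 8 bars of 3 beats is 24 beats; at 0.5 beats each that's 48 chords.
Overall: 76 chords over 22 bars → 76/22 = 38/11 chords per bar.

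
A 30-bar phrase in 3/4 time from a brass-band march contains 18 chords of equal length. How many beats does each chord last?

30 bars × 3 beats/bar = 90 beats total.
90 beats ÷ 18 chords = 5 beats per chord.

5 beats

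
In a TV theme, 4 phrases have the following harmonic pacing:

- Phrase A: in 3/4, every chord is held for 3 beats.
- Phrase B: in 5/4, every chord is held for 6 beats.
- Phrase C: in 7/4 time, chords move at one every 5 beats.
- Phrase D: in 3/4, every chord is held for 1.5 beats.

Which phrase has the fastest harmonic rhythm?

Phrase D

A: 3 beats/bar ÷ 3 beats/chord = 1 chord/bar.
B: 5 beats/bar ÷ 6 beats/chord = 5/6 chords/bar.
C: 7 beats/bar ÷ 5 beats/chord = 1.4 chords/bar.
D: 3 beats/bar ÷ 1.5 beats/chord = 2 chords/bar.
Fastest is D at 2 chords/bar.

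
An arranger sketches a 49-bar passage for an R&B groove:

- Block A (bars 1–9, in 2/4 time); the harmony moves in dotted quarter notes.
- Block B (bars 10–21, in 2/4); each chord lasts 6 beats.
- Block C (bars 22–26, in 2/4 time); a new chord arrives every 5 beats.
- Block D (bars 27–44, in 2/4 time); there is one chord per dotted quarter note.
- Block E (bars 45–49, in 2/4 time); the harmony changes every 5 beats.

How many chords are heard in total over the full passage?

44 chords

A: 9·2 = 18 beats, 18/1.5 = 12 chords.
B: 12·2 = 24 beats, 24/6 = 4 chords.
C: 5·2 = 10 beats, 10/5 = 2 chords.
D: 18·2 = 36 beats, 36/1.5 = 24 chords.
E: 5·2 = 10 beats, 10/5 = 2 chords.
Total: 12 + 4 + 2 + 24 + 2 = 44.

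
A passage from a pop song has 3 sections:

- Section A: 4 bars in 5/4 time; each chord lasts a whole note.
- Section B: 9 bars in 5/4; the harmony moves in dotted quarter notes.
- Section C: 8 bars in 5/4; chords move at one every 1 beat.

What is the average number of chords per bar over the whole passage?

A: 4 bars of 5 beats is 20 beats; at 4 beats each that's 5 chords.
B: 9 bars of 5 beats is 45 beats; at 1.5 beats each that's 30 chords.
C: 8 bars of 5 beats is 40 beats; at 1 beat each that's 40 chords.
Overall: 75 chords over 21 bars → 75/21 = 25/7 chords per bar.

25/7 chords per bar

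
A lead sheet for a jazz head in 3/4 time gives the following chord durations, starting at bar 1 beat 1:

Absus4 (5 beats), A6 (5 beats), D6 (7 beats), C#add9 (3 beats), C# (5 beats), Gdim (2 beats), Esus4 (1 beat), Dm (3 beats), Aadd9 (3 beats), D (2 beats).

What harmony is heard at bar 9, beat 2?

Gdim

Beat 2 of bar 9 is beat (9−1)×3 + 2 = 26 overall.
Running totals: Absus4 ends at 5, A6 ends at 10, D6 ends at 17, C#add9 ends at 20, C# ends at 25, Gdim ends at 27.
Beat 26 falls within Gdim.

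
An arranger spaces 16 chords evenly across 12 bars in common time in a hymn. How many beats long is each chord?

3 beats

12 bars × 4 beats/bar = 48 beats total.
48 beats ÷ 16 chords = 3 beats per chord.
(That is a dotted half note.)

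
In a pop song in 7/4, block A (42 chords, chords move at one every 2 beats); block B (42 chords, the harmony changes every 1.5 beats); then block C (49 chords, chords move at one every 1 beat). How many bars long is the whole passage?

28 bars

A: 42 × 2 = 84 beats = 12 bars.
B: 42 × 1.5 = 63 beats = 9 bars.
C: 49 × 1 = 49 beats = 7 bars.
Total: 12 + 9 + 7 = 28 bars.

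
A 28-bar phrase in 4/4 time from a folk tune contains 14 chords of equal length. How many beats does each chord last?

8 beats

28 bars × 4 beats/bar = 112 beats total.
112 beats ÷ 14 chords = 8 beats per chord.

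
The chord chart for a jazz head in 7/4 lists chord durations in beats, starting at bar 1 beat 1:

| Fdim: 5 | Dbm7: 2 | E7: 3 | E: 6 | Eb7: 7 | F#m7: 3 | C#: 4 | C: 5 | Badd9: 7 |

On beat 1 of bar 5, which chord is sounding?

C#

Beat 1 of bar 5 is beat (5−1)×7 + 1 = 29 overall.
Running totals: Fdim ends at 5, Dbm7 ends at 7, E7 ends at 10, E ends at 16, Eb7 ends at 23, F#m7 ends at 26, C# ends at 30.
Beat 29 falls within C#.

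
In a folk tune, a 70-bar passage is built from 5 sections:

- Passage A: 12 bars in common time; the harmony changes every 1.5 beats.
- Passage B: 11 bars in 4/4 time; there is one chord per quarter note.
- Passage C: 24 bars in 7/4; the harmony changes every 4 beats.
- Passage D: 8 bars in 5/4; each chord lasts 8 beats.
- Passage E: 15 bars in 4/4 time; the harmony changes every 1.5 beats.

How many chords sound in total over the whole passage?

A has 48 beats and chords last 1.5 each, so 32 chords.
B has 44 beats and chords last 1 each, so 44 chords.
C has 168 beats and chords last 4 each, so 42 chords.
D has 40 beats and chords last 8 each, so 5 chords.
E has 60 beats and chords last 1.5 each, so 40 chords.
Total: 32 + 44 + 42 + 5 + 40 = 163.

163 chords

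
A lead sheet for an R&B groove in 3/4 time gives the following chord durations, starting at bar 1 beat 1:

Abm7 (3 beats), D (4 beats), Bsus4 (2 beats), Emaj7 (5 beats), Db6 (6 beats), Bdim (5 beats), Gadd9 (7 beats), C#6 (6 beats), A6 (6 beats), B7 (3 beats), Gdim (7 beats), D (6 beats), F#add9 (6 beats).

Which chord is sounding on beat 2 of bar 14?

Beat 2 of bar 14 is beat (14−1)×3 + 2 = 41 overall.
Running totals: Abm7 ends at 3, D ends at 7, Bsus4 ends at 9, Emaj7 ends at 14, Db6 ends at 20, Bdim ends at 25, Gadd9 ends at 32, C#6 ends at 38, A6 ends at 44.
Beat 41 falls within A6.

A6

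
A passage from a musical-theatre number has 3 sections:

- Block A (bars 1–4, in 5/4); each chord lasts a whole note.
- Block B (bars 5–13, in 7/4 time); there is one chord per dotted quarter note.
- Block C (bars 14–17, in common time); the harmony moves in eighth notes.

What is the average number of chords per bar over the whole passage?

A: 4 bars of 5 beats is 20 beats; at 4 beats each that's 5 chords.
B: 9 bars of 7 beats is 63 beats; at 1.5 beats each that's 42 chords.
C: 4 bars of 4 beats is 16 beats; at 0.5 beats each that's 32 chords.
Overall: 79 chords over 17 bars → 79/17 = 79/17 chords per bar.

79/17 chords per bar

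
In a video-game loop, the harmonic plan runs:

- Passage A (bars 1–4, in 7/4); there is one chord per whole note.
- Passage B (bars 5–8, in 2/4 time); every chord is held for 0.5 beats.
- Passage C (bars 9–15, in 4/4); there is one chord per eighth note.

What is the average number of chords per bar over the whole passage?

79/15 chords per bar

A: 4 bars of 7 beats is 28 beats; at 4 beats each that's 7 chords.
B: 4 bars of 2 beats is 8 beats; at 0.5 beats each that's 16 chords.
C: 7 bars of 4 beats is 28 beats; at 0.5 beats each that's 56 chords.
Overall: 79 chords over 15 bars → 79/15 = 79/15 chords per bar.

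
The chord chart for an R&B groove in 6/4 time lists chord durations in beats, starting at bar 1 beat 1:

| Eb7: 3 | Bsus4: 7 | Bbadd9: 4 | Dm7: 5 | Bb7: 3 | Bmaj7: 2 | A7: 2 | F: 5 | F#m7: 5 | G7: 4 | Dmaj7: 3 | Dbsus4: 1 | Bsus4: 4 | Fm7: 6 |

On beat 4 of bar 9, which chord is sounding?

Fm7

Beat 4 of bar 9 is beat (9−1)×6 + 4 = 52 overall.
Running totals: Eb7 ends at 3, Bsus4 ends at 10, Bbadd9 ends at 14, Dm7 ends at 19, Bb7 ends at 22, Bmaj7 ends at 24, A7 ends at 26, F ends at 31, F#m7 ends at 36, G7 ends at 40, Dmaj7 ends at 43, Dbsus4 ends at 44, Bsus4 ends at 48, Fm7 ends at 54.
Beat 52 falls within Fm7.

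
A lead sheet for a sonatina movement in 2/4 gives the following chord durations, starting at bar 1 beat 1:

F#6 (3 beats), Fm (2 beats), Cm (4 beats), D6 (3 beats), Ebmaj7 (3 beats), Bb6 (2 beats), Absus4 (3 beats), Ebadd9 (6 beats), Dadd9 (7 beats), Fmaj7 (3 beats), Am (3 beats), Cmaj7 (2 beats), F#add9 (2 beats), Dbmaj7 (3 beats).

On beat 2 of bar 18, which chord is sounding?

Beat 2 of bar 18 is beat (18−1)×2 + 2 = 36 overall.
Running totals: F#6 ends at 3, Fm ends at 5, Cm ends at 9, D6 ends at 12, Ebmaj7 ends at 15, Bb6 ends at 17, Absus4 ends at 20, Ebadd9 ends at 26, Dadd9 ends at 33, Fmaj7 ends at 36.
Beat 36 falls within Fmaj7.

Fmaj7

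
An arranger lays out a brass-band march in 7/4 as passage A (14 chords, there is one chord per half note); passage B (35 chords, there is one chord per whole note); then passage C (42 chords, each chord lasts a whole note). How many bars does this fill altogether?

48 bars

A: 14 × 2 = 28 beats = 4 bars.
B: 35 × 4 = 140 beats = 20 bars.
C: 42 × 4 = 168 beats = 24 bars.
Total: 4 + 20 + 24 = 48 bars.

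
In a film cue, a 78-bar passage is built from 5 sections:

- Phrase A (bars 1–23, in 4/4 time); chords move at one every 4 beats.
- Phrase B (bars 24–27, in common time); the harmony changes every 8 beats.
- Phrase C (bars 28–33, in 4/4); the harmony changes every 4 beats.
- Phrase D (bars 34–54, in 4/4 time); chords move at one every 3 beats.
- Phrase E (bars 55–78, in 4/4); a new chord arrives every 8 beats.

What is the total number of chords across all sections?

71 chords

A has 92 beats and chords last 4 each, so 23 chords.
B has 16 beats and chords last 8 each, so 2 chords.
C has 24 beats and chords last 4 each, so 6 chords.
D has 84 beats and chords last 3 each, so 28 chords.
E has 96 beats and chords last 8 each, so 12 chords.
Total: 23 + 2 + 6 + 28 + 12 = 71.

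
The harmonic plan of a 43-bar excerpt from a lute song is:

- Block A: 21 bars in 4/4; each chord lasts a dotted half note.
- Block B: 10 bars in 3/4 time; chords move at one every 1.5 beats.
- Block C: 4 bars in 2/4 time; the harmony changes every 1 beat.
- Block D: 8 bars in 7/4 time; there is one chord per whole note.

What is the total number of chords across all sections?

70 chords

A has 84 beats and chords last 3 each, so 28 chords.
B has 30 beats and chords last 1.5 each, so 20 chords.
C has 8 beats and chords last 1 each, so 8 chords.
D has 56 beats and chords last 4 each, so 14 chords.
Total: 28 + 20 + 8 + 14 = 70.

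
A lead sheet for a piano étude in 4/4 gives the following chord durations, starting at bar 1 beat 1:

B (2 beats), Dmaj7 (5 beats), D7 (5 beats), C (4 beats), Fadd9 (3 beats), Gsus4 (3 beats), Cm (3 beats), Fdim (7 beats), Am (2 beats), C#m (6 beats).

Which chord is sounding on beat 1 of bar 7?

Cm

Beat 1 of bar 7 is beat (7−1)×4 + 1 = 25 overall.
Running totals: B ends at 2, Dmaj7 ends at 7, D7 ends at 12, C ends at 16, Fadd9 ends at 19, Gsus4 ends at 22, Cm ends at 25.
Beat 25 falls within Cm.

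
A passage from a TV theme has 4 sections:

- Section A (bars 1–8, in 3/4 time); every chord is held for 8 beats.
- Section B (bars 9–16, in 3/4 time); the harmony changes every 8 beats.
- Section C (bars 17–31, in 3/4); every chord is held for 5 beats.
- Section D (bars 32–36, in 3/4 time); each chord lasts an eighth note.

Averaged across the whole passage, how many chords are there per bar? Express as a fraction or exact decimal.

1.25 chords per bar

A: 8 × 3 = 24 beats ÷ 8 = 3 chords.
B: 8 × 3 = 24 beats ÷ 8 = 3 chords.
C: 15 × 3 = 45 beats ÷ 5 = 9 chords.
D: 5 × 3 = 15 beats ÷ 0.5 = 30 chords.
Overall: 45 chords over 36 bars → 45/36 = 1.25 chords per bar.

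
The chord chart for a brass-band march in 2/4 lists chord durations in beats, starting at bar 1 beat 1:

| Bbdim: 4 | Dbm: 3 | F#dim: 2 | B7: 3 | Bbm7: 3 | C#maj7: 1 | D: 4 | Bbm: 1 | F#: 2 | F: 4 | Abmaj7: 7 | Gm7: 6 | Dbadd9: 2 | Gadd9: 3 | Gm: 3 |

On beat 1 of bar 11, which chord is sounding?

Bbm

Beat 1 of bar 11 is beat (11−1)×2 + 1 = 21 overall.
Running totals: Bbdim ends at 4, Dbm ends at 7, F#dim ends at 9, B7 ends at 12, Bbm7 ends at 15, C#maj7 ends at 16, D ends at 20, Bbm ends at 21.
Beat 21 falls within Bbm.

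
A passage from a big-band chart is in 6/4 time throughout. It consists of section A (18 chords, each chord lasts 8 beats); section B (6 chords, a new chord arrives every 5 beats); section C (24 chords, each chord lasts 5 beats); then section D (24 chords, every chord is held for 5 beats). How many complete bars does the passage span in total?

69 bars

A: 18 × 8 = 144 beats = 24 bars.
B: 6 × 5 = 30 beats = 5 bars.
C: 24 × 5 = 120 beats = 20 bars.
D: 24 × 5 = 120 beats = 20 bars.
Total: 24 + 5 + 20 + 20 = 69 bars.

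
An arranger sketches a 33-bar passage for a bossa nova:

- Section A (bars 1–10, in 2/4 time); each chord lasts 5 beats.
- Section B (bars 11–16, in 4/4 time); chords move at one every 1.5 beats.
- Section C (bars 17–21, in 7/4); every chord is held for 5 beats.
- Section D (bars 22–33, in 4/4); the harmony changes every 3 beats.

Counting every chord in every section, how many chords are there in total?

A: 10·2 = 20 beats, 20/5 = 4 chords.
B: 6·4 = 24 beats, 24/1.5 = 16 chords.
C: 5·7 = 35 beats, 35/5 = 7 chords.
D: 12·4 = 48 beats, 48/3 = 16 chords.
Total: 4 + 16 + 7 + 16 = 43.

43 chords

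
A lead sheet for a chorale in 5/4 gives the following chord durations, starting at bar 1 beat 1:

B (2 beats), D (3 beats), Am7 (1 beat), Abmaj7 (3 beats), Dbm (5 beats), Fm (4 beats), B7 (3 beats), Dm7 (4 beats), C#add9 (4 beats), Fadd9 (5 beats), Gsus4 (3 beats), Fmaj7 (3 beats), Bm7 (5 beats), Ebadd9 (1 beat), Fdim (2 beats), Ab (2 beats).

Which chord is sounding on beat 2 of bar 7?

Fadd9

Beat 2 of bar 7 is beat (7−1)×5 + 2 = 32 overall.
Running totals: B ends at 2, D ends at 5, Am7 ends at 6, Abmaj7 ends at 9, Dbm ends at 14, Fm ends at 18, B7 ends at 21, Dm7 ends at 25, C#add9 ends at 29, Fadd9 ends at 34.
Beat 32 falls within Fadd9.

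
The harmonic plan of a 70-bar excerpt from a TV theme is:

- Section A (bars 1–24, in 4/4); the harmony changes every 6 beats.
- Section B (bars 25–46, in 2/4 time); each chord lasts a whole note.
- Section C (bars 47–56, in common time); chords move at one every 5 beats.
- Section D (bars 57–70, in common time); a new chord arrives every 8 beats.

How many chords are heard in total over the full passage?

42 chords

A: 24·4 = 96 beats, 96/6 = 16 chords.
B: 22·2 = 44 beats, 44/4 = 11 chords.
C: 10·4 = 40 beats, 40/5 = 8 chords.
D: 14·4 = 56 beats, 56/8 = 7 chords.
Total: 16 + 11 + 8 + 7 = 42.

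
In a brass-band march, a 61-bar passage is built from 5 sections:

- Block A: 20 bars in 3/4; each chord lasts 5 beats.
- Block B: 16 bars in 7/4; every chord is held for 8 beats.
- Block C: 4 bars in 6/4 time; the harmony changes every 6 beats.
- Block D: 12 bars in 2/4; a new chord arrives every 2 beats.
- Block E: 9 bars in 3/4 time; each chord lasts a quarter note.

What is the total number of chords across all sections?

A: 20·3 = 60 beats, 60/5 = 12 chords.
B: 16·7 = 112 beats, 112/8 = 14 chords.
C: 4·6 = 24 beats, 24/6 = 4 chords.
D: 12·2 = 24 beats, 24/2 = 12 chords.
E: 9·3 = 27 beats, 27/1 = 27 chords.
Total: 12 + 14 + 4 + 12 + 27 = 69.

69 chords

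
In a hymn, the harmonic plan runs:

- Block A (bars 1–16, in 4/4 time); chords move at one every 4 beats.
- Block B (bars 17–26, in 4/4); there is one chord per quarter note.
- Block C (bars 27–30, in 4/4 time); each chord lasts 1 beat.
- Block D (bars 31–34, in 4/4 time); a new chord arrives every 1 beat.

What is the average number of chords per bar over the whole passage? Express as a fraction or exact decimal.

A: 16 bars of 4 beats is 64 beats; at 4 beats each that's 16 chords.
B: 10 bars of 4 beats is 40 beats; at 1 beat each that's 40 chords.
C: 4 bars of 4 beats is 16 beats; at 1 beat each that's 16 chords.
D: 4 bars of 4 beats is 16 beats; at 1 beat each that's 16 chords.
Overall: 88 chords over 34 bars → 88/34 = 44/17 chords per bar.

44/17 chords per bar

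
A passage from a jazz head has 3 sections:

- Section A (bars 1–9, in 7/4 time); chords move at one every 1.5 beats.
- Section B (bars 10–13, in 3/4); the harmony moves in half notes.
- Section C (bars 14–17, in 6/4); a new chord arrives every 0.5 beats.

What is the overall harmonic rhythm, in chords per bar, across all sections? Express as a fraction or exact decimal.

A: 9 × 7 = 63 beats ÷ 1.5 = 42 chords.
B: 4 × 3 = 12 beats ÷ 2 = 6 chords.
C: 4 × 6 = 24 beats ÷ 0.5 = 48 chords.
Overall: 96 chords over 17 bars → 96/17 = 96/17 chords per bar.

96/17 chords per bar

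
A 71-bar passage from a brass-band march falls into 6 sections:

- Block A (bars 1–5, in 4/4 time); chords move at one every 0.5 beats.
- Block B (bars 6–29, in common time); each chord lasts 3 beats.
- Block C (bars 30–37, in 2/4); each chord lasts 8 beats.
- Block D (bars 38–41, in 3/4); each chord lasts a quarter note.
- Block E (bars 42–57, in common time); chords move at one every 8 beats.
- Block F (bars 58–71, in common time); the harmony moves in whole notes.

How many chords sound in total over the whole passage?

A has 20 beats and chords last 0.5 each, so 40 chords.
B has 96 beats and chords last 3 each, so 32 chords.
C has 16 beats and chords last 8 each, so 2 chords.
D has 12 beats and chords last 1 each, so 12 chords.
E has 64 beats and chords last 8 each, so 8 chords.
F has 56 beats and chords last 4 each, so 14 chords.
Total: 40 + 32 + 2 + 12 + 8 + 14 = 108.

108 chords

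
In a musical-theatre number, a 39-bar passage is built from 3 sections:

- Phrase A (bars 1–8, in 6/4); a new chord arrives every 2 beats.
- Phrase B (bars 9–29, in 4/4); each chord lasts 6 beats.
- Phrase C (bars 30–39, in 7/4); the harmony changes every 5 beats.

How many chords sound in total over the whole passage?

A: 8·6 = 48 beats, 48/2 = 24 chords.
B: 21·4 = 84 beats, 84/6 = 14 chords.
C: 10·7 = 70 beats, 70/5 = 14 chords.
Total: 24 + 14 + 14 = 52.

52 chords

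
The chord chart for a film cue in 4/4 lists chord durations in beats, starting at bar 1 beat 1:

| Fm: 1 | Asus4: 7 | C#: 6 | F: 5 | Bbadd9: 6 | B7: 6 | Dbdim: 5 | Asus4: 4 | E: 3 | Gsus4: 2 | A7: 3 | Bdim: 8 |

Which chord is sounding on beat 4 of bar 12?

A7

Beat 4 of bar 12 is beat (12−1)×4 + 4 = 48 overall.
Running totals: Fm ends at 1, Asus4 ends at 8, C# ends at 14, F ends at 19, Bbadd9 ends at 25, B7 ends at 31, Dbdim ends at 36, Asus4 ends at 40, E ends at 43, Gsus4 ends at 45, A7 ends at 48.
Beat 48 falls within A7.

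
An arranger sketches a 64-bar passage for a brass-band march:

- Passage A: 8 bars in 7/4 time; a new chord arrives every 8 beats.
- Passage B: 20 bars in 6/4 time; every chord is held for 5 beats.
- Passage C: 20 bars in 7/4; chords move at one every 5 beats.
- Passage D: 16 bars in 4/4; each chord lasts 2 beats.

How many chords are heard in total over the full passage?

A: 8·7 = 56 beats, 56/8 = 7 chords.
B: 20·6 = 120 beats, 120/5 = 24 chords.
C: 20·7 = 140 beats, 140/5 = 28 chords.
D: 16·4 = 64 beats, 64/2 = 32 chords.
Total: 7 + 24 + 28 + 32 = 91.

91 chords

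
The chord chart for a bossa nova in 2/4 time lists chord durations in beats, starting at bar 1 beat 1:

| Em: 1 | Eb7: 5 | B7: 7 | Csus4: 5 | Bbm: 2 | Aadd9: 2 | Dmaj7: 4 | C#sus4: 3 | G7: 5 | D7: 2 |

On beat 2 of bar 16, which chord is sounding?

G7

Beat 2 of bar 16 is beat (16−1)×2 + 2 = 32 overall.
Running totals: Em ends at 1, Eb7 ends at 6, B7 ends at 13, Csus4 ends at 18, Bbm ends at 20, Aadd9 ends at 22, Dmaj7 ends at 26, C#sus4 ends at 29, G7 ends at 34.
Beat 32 falls within G7.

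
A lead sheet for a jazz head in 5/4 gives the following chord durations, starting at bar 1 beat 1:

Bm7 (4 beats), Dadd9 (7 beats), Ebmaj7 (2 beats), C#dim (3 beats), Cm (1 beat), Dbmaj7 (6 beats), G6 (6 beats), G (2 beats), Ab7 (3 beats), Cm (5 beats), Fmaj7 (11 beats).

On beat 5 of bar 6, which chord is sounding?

G

Beat 5 of bar 6 is beat (6−1)×5 + 5 = 30 overall.
Running totals: Bm7 ends at 4, Dadd9 ends at 11, Ebmaj7 ends at 13, C#dim ends at 16, Cm ends at 17, Dbmaj7 ends at 23, G6 ends at 29, G ends at 31.
Beat 30 falls within G.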